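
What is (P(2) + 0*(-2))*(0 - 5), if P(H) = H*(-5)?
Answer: 50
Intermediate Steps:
P(H) = -5*H
(P(2) + 0*(-2))*(0 - 5) = (-5*2 + 0*(-2))*(0 - 5) = (-10 + 0)*(-5) = -10*(-5) = 50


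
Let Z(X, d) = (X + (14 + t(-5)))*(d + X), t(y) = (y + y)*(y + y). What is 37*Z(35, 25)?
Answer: 330780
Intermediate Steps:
t(y) = 4*y² (t(y) = (2*y)*(2*y) = 4*y²)
Z(X, d) = (114 + X)*(X + d) (Z(X, d) = (X + (14 + 4*(-5)²))*(d + X) = (X + (14 + 4*25))*(X + d) = (X + (14 + 100))*(X + d) = (X + 114)*(X + d) = (114 + X)*(X + d))
37*Z(35, 25) = 37*(35² + 114*35 + 114*25 + 35*25) = 37*(1225 + 3990 + 2850 + 875) = 37*8940 = 330780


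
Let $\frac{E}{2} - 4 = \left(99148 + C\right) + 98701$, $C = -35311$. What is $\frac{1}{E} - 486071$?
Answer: $- \frac{158013904963}{325084} \approx -4.8607 \cdot 10^{5}$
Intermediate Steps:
$E = 325084$ ($E = 8 + 2 \left(\left(99148 - 35311\right) + 98701\right) = 8 + 2 \left(63837 + 98701\right) = 8 + 2 \cdot 162538 = 8 + 325076 = 325084$)
$\frac{1}{E} - 486071 = \frac{1}{325084} - 486071 = - \frac{158013904963}{325084}$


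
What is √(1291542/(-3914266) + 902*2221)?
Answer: √7673538990653586095/1957133 ≈ 1415.4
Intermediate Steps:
√(1291542/(-3914266) + 902*2221) = √(1291542*(-1/3914266) + 2003342) = √(-645771/1957133 + 2003342) = √(3920806092715/1957133) = √7673538990653586095/1957133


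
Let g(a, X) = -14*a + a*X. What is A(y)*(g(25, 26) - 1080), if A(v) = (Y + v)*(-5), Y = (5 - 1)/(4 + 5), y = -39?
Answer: -451100/3 ≈ -1.5037e+5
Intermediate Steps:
Y = 4/9 ≈ 0.44444
A(v) = -20/9 - 5*v (A(v) = (4/9 + v)*(-5) = -20/9 - 5*v)
g(a, X) = -14*a + X*a
A(y)*(g(25, 26) - 1080) = (-20/9 - 5*(-39))*(25*(-14 + 26) - 1080) = (-20/9 + 195)*(25*12 - 1080) = 1735*(300 - 1080)/9 = (1735/9)*(-780) = -451100/3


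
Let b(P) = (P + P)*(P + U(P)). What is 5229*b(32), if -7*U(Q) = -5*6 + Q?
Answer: 10613376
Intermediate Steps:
U(Q) = 30/7 - Q/7 (U(Q) = -(-5*6 + Q)/7 = -(-30 + Q)/7 = 30/7 - Q/7)
b(P) = 2*P*(30/7 + 6*P/7) (b(P) = (P + P)*(P + (30/7 - P/7)) = (2*P)*(30/7 + 6*P/7) = 2*P*(30/7 + 6*P/7))
5229*b(32) = 5229*((12/7)*32*(5 + 32)) = 5229*((12/7)*32*37) = 5229*(14208/7) = 10613376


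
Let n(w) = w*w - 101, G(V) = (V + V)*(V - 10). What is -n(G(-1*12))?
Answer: -278683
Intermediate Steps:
G(V) = 2*V*(-10 + V) (G(V) = (2*V)*(-10 + V) = 2*V*(-10 + V))
n(w) = -101 + w² (n(w) = w² - 101 = -101 + w²)
-n(G(-1*12)) = -(-101 + (2*(-1*12)*(-10 - 1*12))²) = -(-101 + (2*(-12)*(-10 - 12))²) = -(-101 + (2*(-12)*(-22))²) = -(-101 + 528²) = -(-101 + 278784) = -1*278683 = -278683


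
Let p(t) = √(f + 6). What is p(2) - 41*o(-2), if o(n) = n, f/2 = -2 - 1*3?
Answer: 82 + 2*I ≈ 82.0 + 2.0*I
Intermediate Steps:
f = -10 (f = 2*(-2 - 1*3) = 2*(-2 - 3) = 2*(-5) = -10)
p(t) = 2*I (p(t) = √(-10 + 6) = √(-4) = 2*I)
p(2) - 41*o(-2) = 2*I - 41*(-2) = 2*I + 82 = 82 + 2*I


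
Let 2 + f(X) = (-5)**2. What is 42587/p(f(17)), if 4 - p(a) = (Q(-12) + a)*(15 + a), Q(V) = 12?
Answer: -42587/1326 ≈ -32.117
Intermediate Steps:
f(X) = 23 (f(X) = -2 + (-5)**2 = -2 + 25 = 23)
p(a) = 4 - (12 + a)*(15 + a)
42587/p(f(17)) = 42587/(-176 - 1*23**2 - 27*23) = 42587/(-176 - 1*529 - 621) = 42587/(-176 - 529 - 621) = 42587/(-1326) = 42587*(-1/1326) = -42587/1326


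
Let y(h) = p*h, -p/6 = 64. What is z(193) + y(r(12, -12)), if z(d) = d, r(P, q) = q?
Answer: 4801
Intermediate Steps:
p = -384 (p = -6*64 = -384)
y(h) = -384*h
z(193) + y(r(12, -12)) = 193 - 384*(-12) = 193 + 4608 = 4801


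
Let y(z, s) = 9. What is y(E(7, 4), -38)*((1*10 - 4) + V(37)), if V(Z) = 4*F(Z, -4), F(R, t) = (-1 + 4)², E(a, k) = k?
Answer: 378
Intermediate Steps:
F(R, t) = 9 (F(R, t) = 3² = 9)
V(Z) = 36 (V(Z) = 4*9 = 36)
y(E(7, 4), -38)*((1*10 - 4) + V(37)) = 9*((1*10 - 4) + 36) = 9*((10 - 4) + 36) = 9*(6 + 36) = 9*42 = 378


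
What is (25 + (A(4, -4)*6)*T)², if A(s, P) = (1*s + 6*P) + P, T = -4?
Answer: 361201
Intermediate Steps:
A(s, P) = s + 7*P (A(s, P) = (s + 6*P) + P = s + 7*P)
(25 + (A(4, -4)*6)*T)² = (25 + ((4 + 7*(-4))*6)*(-4))² = (25 + ((4 - 28)*6)*(-4))² = (25 - 24*6*(-4))² = (25 - 144*(-4))² = (25 + 576)² = 601² = 361201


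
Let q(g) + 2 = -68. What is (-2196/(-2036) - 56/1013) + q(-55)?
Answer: -35565557/515617 ≈ -68.977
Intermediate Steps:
q(g) = -70 (q(g) = -2 - 68 = -70)
(-2196/(-2036) - 56/1013) + q(-55) = (-2196/(-2036) - 56/1013) - 70 = (-2196*(-1/2036) - 56*1/1013) - 70 = (549/509 - 56/1013) - 70 = 527633/515617 - 70 = -35565557/515617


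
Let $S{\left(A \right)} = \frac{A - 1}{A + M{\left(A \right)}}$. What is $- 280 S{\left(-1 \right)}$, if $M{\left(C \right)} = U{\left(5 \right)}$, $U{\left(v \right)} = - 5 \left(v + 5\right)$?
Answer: $- \frac{560}{51} \approx -10.98$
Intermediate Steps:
$U{\left(v \right)} = -25 - 5 v$ ($U{\left(v \right)} = - 5 \left(5 + v\right) = -25 - 5 v$)
$M{\left(C \right)} = -50$ ($M{\left(C \right)} = -25 - 25 = -50$)
$S{\left(A \right)} = \frac{-1 + A}{-50 + A}$ ($S{\left(A \right)} = \frac{A - 1}{A - 50} = \frac{-1 + A}{-50 + A}$)
$- 280 S{\left(-1 \right)} = - 280 \frac{-1 - 1}{-50 - 1} = - 280 \frac{1}{-51} \left(-2\right) = - 280 \left(\left(- \frac{1}{51}\right) \left(-2\right)\right) = \left(-280\right) \frac{2}{51} = - \frac{560}{51}$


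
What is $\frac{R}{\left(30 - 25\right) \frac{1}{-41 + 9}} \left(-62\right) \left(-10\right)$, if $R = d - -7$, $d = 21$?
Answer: $-111104$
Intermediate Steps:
$R = 28$ ($R = 21 - -7 = 21 + 7 = 28$)
$\frac{R}{\left(30 - 25\right) \frac{1}{-41 + 9}} \left(-62\right) \left(-10\right) = \frac{28}{\left(30 - 25\right) \frac{1}{-41 + 9}} \left(-62\right) \left(-10\right) = \frac{28}{5 \frac{1}{-32}} \left(-62\right) \left(-10\right) = \frac{28}{5 \left(- \frac{1}{32}\right)} \left(-62\right) \left(-10\right) = \frac{28}{- \frac{5}{32}} \left(-62\right) \left(-10\right) = 28 \left(- \frac{32}{5}\right) \left(-62\right) \left(-10\right) = \left(- \frac{896}{5}\right) \left(-62\right) \left(-10\right) = \frac{55552}{5} \left(-10\right) = -111104$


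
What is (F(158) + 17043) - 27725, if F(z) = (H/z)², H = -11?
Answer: -266665327/24964 ≈ -10682.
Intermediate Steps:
F(z) = 121/z² (F(z) = (-11/z)² = 121/z²)
(F(158) + 17043) - 27725 = (121/158² + 17043) - 27725 = (121*(1/24964) + 17043) - 27725 = (121/24964 + 17043) - 27725 = 425461573/24964 - 27725 = -266665327/24964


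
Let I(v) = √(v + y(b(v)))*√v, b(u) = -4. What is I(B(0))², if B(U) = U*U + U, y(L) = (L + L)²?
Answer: 0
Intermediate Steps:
y(L) = 4*L² (y(L) = (2*L)² = 4*L²)
B(U) = U + U² (B(U) = U² + U = U + U²)
I(v) = √v*√(64 + v) (I(v) = √(v + 4*(-4)²)*√v = √(v + 4*16)*√v = √(v + 64)*√v = √(64 + v)*√v = √v*√(64 + v))
I(B(0))² = (√(0*(1 + 0))*√(64 + 0*(1 + 0)))² = (√(0*1)*√(64 + 0*1))² = (√0*√(64 + 0))² = (0*√64)² = (0*8)² = 0² = 0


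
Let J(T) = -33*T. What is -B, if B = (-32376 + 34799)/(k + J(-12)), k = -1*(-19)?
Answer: -2423/415 ≈ -5.8386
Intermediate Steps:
k = 19
B = 2423/415 (B = (-32376 + 34799)/(19 - 33*(-12)) = 2423/(19 + 396) = 2423/415 ≈ 5.8386)
-B = -1*2423/415 = -2423/415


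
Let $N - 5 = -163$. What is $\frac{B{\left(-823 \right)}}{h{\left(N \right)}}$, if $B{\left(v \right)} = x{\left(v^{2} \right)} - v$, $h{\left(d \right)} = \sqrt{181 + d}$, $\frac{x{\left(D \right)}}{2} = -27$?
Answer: $\frac{769 \sqrt{23}}{23} \approx 160.35$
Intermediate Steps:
$N = -158$ ($N = 5 - 163 = -158$)
$x{\left(D \right)} = -54$ ($x{\left(D \right)} = 2 \left(-27\right) = -54$)
$B{\left(v \right)} = -54 - v$
$\frac{B{\left(-823 \right)}}{h{\left(N \right)}} = \frac{-54 - -823}{\sqrt{181 - 158}} = \frac{-54 + 823}{\sqrt{23}} = 769 \frac{\sqrt{23}}{23} = \frac{769 \sqrt{23}}{23}$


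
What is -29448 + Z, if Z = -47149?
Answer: -76597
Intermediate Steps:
-29448 + Z = -29448 - 47149 = -76597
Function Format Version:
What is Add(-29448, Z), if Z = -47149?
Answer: -76597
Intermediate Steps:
Add(-29448, Z) = Add(-29448, -47149) = -76597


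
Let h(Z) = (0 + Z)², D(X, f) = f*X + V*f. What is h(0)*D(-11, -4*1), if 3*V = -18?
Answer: 0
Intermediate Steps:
V = -6 (V = (⅓)*(-18) = -6)
D(X, f) = -6*f + X*f (D(X, f) = f*X - 6*f = X*f - 6*f = -6*f + X*f)
h(Z) = Z²
h(0)*D(-11, -4*1) = 0²*((-4*1)*(-6 - 11)) = 0*(-4*(-17)) = 0*68 = 0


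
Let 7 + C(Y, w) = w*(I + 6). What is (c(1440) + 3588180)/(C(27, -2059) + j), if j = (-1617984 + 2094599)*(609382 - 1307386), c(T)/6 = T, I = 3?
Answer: -1798410/166339597499 ≈ -1.0812e-5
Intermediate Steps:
c(T) = 6*T
C(Y, w) = -7 + 9*w (C(Y, w) = -7 + w*(3 + 6) = -7 + w*9 = -7 + 9*w)
j = -332679176460 (j = 476615*(-698004) = -332679176460)
(c(1440) + 3588180)/(C(27, -2059) + j) = (6*1440 + 3588180)/((-7 + 9*(-2059)) - 332679176460) = (8640 + 3588180)/((-7 - 18531) - 332679176460) = 3596820/(-18538 - 332679176460) = 3596820/(-332679194998) = 3596820*(-1/332679194998) = -1798410/166339597499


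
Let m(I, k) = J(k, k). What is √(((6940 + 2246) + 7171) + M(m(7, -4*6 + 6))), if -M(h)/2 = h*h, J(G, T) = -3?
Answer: √16339 ≈ 127.82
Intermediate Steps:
m(I, k) = -3
M(h) = -2*h² (M(h) = -2*h*h = -2*h²)
√(((6940 + 2246) + 7171) + M(m(7, -4*6 + 6))) = √(((6940 + 2246) + 7171) - 2*(-3)²) = √((9186 + 7171) - 2*9) = √(16357 - 18) = √16339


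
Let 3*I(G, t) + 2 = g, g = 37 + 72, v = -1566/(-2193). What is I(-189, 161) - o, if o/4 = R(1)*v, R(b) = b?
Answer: 71953/2193 ≈ 32.810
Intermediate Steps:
v = 522/731 (v = -1566*(-1/2193) = 522/731 ≈ 0.71409)
o = 2088/731 (o = 4*(1*(522/731)) = 4*(522/731) = 2088/731 ≈ 2.8564)
g = 109
I(G, t) = 107/3 (I(G, t) = -2/3 + (1/3)*109 = -2/3 + 109/3 = 107/3)
I(-189, 161) - o = 107/3 - 1*2088/731 = 107/3 - 2088/731 = 71953/2193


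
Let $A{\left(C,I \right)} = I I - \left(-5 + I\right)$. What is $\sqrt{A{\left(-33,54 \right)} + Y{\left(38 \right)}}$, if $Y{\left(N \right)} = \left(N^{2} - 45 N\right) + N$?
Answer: $\sqrt{2639} \approx 51.371$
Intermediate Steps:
$A{\left(C,I \right)} = 5 + I^{2} - I$ ($A{\left(C,I \right)} = I^{2} - \left(-5 + I\right) = 5 + I^{2} - I$)
$Y{\left(N \right)} = N^{2} - 44 N$
$\sqrt{A{\left(-33,54 \right)} + Y{\left(38 \right)}} = \sqrt{\left(5 + 54^{2} - 54\right) + 38 \left(-44 + 38\right)} = \sqrt{\left(5 + 2916 - 54\right) + 38 \left(-6\right)} = \sqrt{2867 - 228} = \sqrt{2639}$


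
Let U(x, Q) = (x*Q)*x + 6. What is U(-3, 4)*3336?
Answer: 140112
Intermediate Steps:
U(x, Q) = 6 + Q*x² (U(x, Q) = (Q*x)*x + 6 = Q*x² + 6 = 6 + Q*x²)
U(-3, 4)*3336 = (6 + 4*(-3)²)*3336 = (6 + 4*9)*3336 = (6 + 36)*3336 = 42*3336 = 140112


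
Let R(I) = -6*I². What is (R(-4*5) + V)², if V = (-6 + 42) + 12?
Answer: 5531904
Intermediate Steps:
V = 48 (V = 36 + 12 = 48)
(R(-4*5) + V)² = (-6*(-4*5)² + 48)² = (-6*(-20)² + 48)² = (-6*400 + 48)² = (-2400 + 48)² = (-2352)² = 5531904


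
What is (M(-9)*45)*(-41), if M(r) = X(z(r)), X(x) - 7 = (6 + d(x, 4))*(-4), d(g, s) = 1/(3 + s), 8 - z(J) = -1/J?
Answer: 226935/7 ≈ 32419.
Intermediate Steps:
z(J) = 8 + 1/J (z(J) = 8 - (-1)/J = 8 + 1/J)
X(x) = -123/7 (X(x) = 7 + (6 + 1/(3 + 4))*(-4) = 7 + (6 + 1/7)*(-4) = 7 + (43/7)*(-4) = 7 - 172/7 = -123/7)
M(r) = -123/7
(M(-9)*45)*(-41) = -123/7*45*(-41) = -5535/7*(-41) = 226935/7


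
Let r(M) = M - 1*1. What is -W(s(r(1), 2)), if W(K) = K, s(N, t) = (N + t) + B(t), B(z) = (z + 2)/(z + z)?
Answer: -3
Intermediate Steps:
B(z) = (2 + z)/(2*z) (B(z) = (2 + z)/((2*z)) = (2 + z)*(1/(2*z)) = (2 + z)/(2*z))
r(M) = -1 + M (r(M) = M - 1 = -1 + M)
s(N, t) = N + t + (2 + t)/(2*t) (s(N, t) = (N + t) + (2 + t)/(2*t) = N + t + (2 + t)/(2*t))
-W(s(r(1), 2)) = -(½ + (-1 + 1) + 2 + 1/2) = -(½ + 0 + 2 + ½) = -1*3 = -3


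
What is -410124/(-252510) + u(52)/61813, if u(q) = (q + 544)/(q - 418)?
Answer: 773192800436/476056219215 ≈ 1.6242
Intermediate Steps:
u(q) = (544 + q)/(-418 + q)
-410124/(-252510) + u(52)/61813 = -410124/(-252510) + ((544 + 52)/(-418 + 52))/61813 = -410124*(-1/252510) + (596/(-366))*(1/61813) = 68354/42085 - 1/366*596*(1/61813) = 68354/42085 - 298/183*1/61813 = 68354/42085 - 298/11311779 = 773192800436/476056219215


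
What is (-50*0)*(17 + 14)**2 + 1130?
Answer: 1130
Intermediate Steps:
(-50*0)*(17 + 14)**2 + 1130 = 0*31**2 + 1130 = 0*961 + 1130 = 0 + 1130 = 1130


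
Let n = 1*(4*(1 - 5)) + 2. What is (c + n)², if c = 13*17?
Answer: 42849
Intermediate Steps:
c = 221
n = -14 (n = 1*(4*(-4)) + 2 = 1*(-16) + 2 = -16 + 2 = -14)
(c + n)² = (221 - 14)² = 207² = 42849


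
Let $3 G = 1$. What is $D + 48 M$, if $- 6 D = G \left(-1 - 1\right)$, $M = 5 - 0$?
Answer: $\frac{2161}{9} \approx 240.11$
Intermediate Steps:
$G = \frac{1}{3}$ ($G = \frac{1}{3} \cdot 1 = \frac{1}{3} \approx 0.33333$)
$M = 5$ ($M = 5 + 0 = 5$)
$D = \frac{1}{9}$ ($D = - \frac{\frac{1}{3} \left(-1 - 1\right)}{6} = - \frac{\frac{1}{3} \left(-2\right)}{6} = \left(- \frac{1}{6}\right) \left(- \frac{2}{3}\right) = \frac{1}{9} \approx 0.11111$)
$D + 48 M = \frac{1}{9} + 48 \cdot 5 = \frac{1}{9} + 240 = \frac{2161}{9}$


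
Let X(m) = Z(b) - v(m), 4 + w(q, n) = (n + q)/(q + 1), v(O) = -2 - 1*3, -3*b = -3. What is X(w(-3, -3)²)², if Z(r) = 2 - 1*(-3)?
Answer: 100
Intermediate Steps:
b = 1 (b = -⅓*(-3) = 1)
v(O) = -5 (v(O) = -2 - 3 = -5)
Z(r) = 5 (Z(r) = 2 + 3 = 5)
w(q, n) = -4 + (n + q)/(1 + q) (w(q, n) = -4 + (n + q)/(q + 1) = -4 + (n + q)/(1 + q))
X(m) = 10 (X(m) = 5 - 1*(-5) = 5 + 5 = 10)
X(w(-3, -3)²)² = 10² = 100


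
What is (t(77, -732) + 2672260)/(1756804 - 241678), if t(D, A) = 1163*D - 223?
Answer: 1380794/757563 ≈ 1.8227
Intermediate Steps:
t(D, A) = -223 + 1163*D
(t(77, -732) + 2672260)/(1756804 - 241678) = ((-223 + 1163*77) + 2672260)/(1756804 - 241678) = ((-223 + 89551) + 2672260)/1515126 = (89328 + 2672260)*(1/1515126) = 2761588*(1/1515126) = 1380794/757563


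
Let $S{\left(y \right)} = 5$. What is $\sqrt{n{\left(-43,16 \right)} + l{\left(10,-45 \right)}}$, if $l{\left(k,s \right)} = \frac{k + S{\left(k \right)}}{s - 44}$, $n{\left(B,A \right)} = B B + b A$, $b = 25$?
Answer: $\frac{\sqrt{17812994}}{89} \approx 47.422$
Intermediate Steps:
$n{\left(B,A \right)} = B^{2} + 25 A$ ($n{\left(B,A \right)} = B B + 25 A = B^{2} + 25 A$)
$l{\left(k,s \right)} = \frac{5 + k}{-44 + s}$ ($l{\left(k,s \right)} = \frac{k + 5}{s - 44} = \frac{5 + k}{-44 + s}$)
$\sqrt{n{\left(-43,16 \right)} + l{\left(10,-45 \right)}} = \sqrt{\left(\left(-43\right)^{2} + 25 \cdot 16\right) + \frac{5 + 10}{-44 - 45}} = \sqrt{\left(1849 + 400\right) + \frac{1}{-89} \cdot 15} = \sqrt{2249 - \frac{15}{89}} = \sqrt{\frac{200146}{89}} = \frac{\sqrt{17812994}}{89}$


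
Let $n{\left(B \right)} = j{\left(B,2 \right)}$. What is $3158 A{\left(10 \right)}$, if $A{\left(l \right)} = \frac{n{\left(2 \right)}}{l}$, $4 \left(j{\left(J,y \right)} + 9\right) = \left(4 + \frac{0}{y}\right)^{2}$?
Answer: $-1579$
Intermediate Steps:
$j{\left(J,y \right)} = -5$ ($j{\left(J,y \right)} = -9 + \frac{\left(4 + \frac{0}{y}\right)^{2}}{4} = -9 + \frac{\left(4 + 0\right)^{2}}{4} = -9 + \frac{4^{2}}{4} = -9 + \frac{1}{4} \cdot 16 = -9 + 4 = -5$)
$n{\left(B \right)} = -5$
$A{\left(l \right)} = - \frac{5}{l}$
$3158 A{\left(10 \right)} = 3158 \left(- \frac{5}{10}\right) = 3158 \left(\left(-5\right) \frac{1}{10}\right) = 3158 \left(- \frac{1}{2}\right) = -1579$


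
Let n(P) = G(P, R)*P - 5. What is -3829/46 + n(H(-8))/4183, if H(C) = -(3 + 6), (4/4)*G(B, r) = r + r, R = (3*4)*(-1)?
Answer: -16007001/192418 ≈ -83.189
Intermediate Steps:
R = -12 (R = 12*(-1) = -12)
G(B, r) = 2*r (G(B, r) = r + r = 2*r)
H(C) = -9 (H(C) = -1*9 = -9)
n(P) = -5 - 24*P (n(P) = (2*(-12))*P - 5 = -24*P - 5 = -5 - 24*P)
-3829/46 + n(H(-8))/4183 = -3829/46 + (-5 - 24*(-9))/4183 = -3829*1/46 + (-5 + 216)*(1/4183) = -3829/46 + 211*(1/4183) = -3829/46 + 211/4183 = -16007001/192418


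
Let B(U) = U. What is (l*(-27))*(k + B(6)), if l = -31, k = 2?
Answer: 6696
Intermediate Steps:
(l*(-27))*(k + B(6)) = (-31*(-27))*(2 + 6) = 837*8 = 6696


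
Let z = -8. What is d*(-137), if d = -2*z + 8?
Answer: -3288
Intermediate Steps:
d = 24 (d = -2*(-8) + 8 = 16 + 8 = 24)
d*(-137) = 24*(-137) = -3288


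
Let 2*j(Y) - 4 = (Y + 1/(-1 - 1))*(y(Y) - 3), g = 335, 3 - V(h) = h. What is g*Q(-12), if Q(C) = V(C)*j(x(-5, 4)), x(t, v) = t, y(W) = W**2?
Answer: -587925/2 ≈ -2.9396e+5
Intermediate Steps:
V(h) = 3 - h
j(Y) = 2 + (-3 + Y**2)*(-1/2 + Y)/2 (j(Y) = 2 + ((Y + 1/(-1 - 1))*(Y**2 - 3))/2 = 2 + ((Y + 1/(-2))*(-3 + Y**2))/2 = 2 + ((Y - 1/2)*(-3 + Y**2))/2 = 2 + ((-1/2 + Y)*(-3 + Y**2))/2 = 2 + ((-3 + Y**2)*(-1/2 + Y))/2 = 2 + (-3 + Y**2)*(-1/2 + Y)/2)
Q(C) = -351/2 + 117*C/2 (Q(C) = (3 - C)*(11/4 + (1/2)*(-5)**3 - 3/2*(-5) - 1/4*(-5)**2) = (3 - C)*(11/4 + (1/2)*(-125) + 15/2 - 1/4*25) = (3 - C)*(11/4 - 125/2 + 15/2 - 25/4) = (3 - C)*(-117/2) = -351/2 + 117*C/2)
g*Q(-12) = 335*(-351/2 + (117/2)*(-12)) = 335*(-351/2 - 702) = 335*(-1755/2) = -587925/2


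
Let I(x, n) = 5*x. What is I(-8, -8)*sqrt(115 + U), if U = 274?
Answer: -40*sqrt(389) ≈ -788.92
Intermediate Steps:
I(-8, -8)*sqrt(115 + U) = (5*(-8))*sqrt(115 + 274) = -40*sqrt(389)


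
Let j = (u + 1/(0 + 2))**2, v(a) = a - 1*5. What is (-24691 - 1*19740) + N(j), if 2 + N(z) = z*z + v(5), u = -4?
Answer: -708527/16 ≈ -44283.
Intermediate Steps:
v(a) = -5 + a (v(a) = a - 5 = -5 + a)
j = 49/4 (j = (-4 + 1/(0 + 2))**2 = (-4 + 1/2)**2 = (-7/2)**2 = 49/4 ≈ 12.250)
N(z) = -2 + z**2 (N(z) = -2 + (z*z + (-5 + 5)) = -2 + (z**2 + 0) = -2 + z**2)
(-24691 - 1*19740) + N(j) = (-24691 - 1*19740) + (-2 + (49/4)**2) = (-24691 - 19740) + (-2 + 2401/16) = -44431 + 2369/16 = -708527/16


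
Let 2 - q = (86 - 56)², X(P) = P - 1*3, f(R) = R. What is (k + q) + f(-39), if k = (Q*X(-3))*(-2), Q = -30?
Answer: -1297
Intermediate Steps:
X(P) = -3 + P (X(P) = P - 3 = -3 + P)
k = -360 (k = -30*(-3 - 3)*(-2) = -30*(-6)*(-2) = 180*(-2) = -360)
q = -898 (q = 2 - (86 - 56)² = 2 - 1*30² = 2 - 1*900 = 2 - 900 = -898)
(k + q) + f(-39) = (-360 - 898) - 39 = -1258 - 39 = -1297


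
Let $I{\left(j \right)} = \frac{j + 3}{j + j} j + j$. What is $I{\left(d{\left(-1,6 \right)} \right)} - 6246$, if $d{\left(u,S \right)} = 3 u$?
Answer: $-6249$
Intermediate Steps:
$I{\left(j \right)} = \frac{3}{2} + \frac{3 j}{2}$ ($I{\left(j \right)} = \frac{3 + j}{2 j} j + j = \left(\frac{3}{2} + \frac{j}{2}\right) + j = \frac{3}{2} + \frac{3 j}{2}$)
$I{\left(d{\left(-1,6 \right)} \right)} - 6246 = \left(\frac{3}{2} + \frac{3 \cdot 3 \left(-1\right)}{2}\right) - 6246 = \left(\frac{3}{2} + \frac{3}{2} \left(-3\right)\right) - 6246 = \left(\frac{3}{2} - \frac{9}{2}\right) - 6246 = -3 - 6246 = -6249$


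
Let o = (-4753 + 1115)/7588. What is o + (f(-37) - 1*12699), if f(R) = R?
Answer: -48322203/3794 ≈ -12736.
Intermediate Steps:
o = -1819/3794 (o = -3638*1/7588 = -1819/3794 ≈ -0.47944)
o + (f(-37) - 1*12699) = -1819/3794 + (-37 - 1*12699) = -1819/3794 + (-37 - 12699) = -1819/3794 - 12736 = -48322203/3794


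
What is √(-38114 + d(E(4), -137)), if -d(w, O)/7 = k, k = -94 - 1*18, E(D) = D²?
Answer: I*√37330 ≈ 193.21*I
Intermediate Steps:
k = -112 (k = -94 - 18 = -112)
d(w, O) = 784 (d(w, O) = -7*(-112) = 784)
√(-38114 + d(E(4), -137)) = √(-38114 + 784) = √(-37330) = I*√37330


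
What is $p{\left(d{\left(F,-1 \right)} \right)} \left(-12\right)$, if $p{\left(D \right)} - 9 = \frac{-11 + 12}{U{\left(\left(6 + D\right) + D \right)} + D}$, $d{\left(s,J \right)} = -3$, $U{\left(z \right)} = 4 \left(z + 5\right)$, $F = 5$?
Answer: $- \frac{1848}{17} \approx -108.71$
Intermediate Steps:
$U{\left(z \right)} = 20 + 4 z$ ($U{\left(z \right)} = 4 \left(5 + z\right) = 20 + 4 z$)
$p{\left(D \right)} = 9 + \frac{1}{44 + 9 D}$ ($p{\left(D \right)} = 9 + \frac{-11 + 12}{\left(20 + 4 \left(\left(6 + D\right) + D\right)\right) + D} = 9 + 1 \frac{1}{\left(20 + 4 \left(6 + 2 D\right)\right) + D} = 9 + 1 \frac{1}{\left(20 + \left(24 + 8 D\right)\right) + D} = 9 + 1 \frac{1}{\left(44 + 8 D\right) + D} = 9 + 1 \frac{1}{44 + 9 D} = 9 + \frac{1}{44 + 9 D}$)
$p{\left(d{\left(F,-1 \right)} \right)} \left(-12\right) = \frac{397 + 81 \left(-3\right)}{44 + 9 \left(-3\right)} \left(-12\right) = \frac{397 - 243}{44 - 27} \left(-12\right) = \frac{1}{17} \cdot 154 \left(-12\right) = \frac{154}{17} \left(-12\right) = - \frac{1848}{17}$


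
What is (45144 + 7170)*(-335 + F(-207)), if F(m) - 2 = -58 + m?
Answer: -31283772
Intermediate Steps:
F(m) = -56 + m (F(m) = 2 + (-58 + m) = -56 + m)
(45144 + 7170)*(-335 + F(-207)) = (45144 + 7170)*(-335 + (-56 - 207)) = 52314*(-335 - 263) = 52314*(-598) = -31283772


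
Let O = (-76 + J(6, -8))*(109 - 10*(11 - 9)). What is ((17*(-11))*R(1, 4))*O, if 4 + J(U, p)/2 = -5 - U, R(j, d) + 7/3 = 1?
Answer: -7056632/3 ≈ -2.3522e+6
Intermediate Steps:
R(j, d) = -4/3 (R(j, d) = -7/3 + 1 = -4/3)
J(U, p) = -18 - 2*U (J(U, p) = -8 + 2*(-5 - U) = -8 + (-10 - 2*U) = -18 - 2*U)
O = -9434 (O = (-76 + (-18 - 2*6))*(109 - 10*(11 - 9)) = (-76 + (-18 - 12))*(109 - 10*2) = (-76 - 30)*(109 - 20) = -106*89 = -9434)
((17*(-11))*R(1, 4))*O = ((17*(-11))*(-4/3))*(-9434) = -187*(-4/3)*(-9434) = (748/3)*(-9434) = -7056632/3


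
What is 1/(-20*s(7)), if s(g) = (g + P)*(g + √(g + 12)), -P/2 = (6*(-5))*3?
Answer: -7/112200 + √19/112200 ≈ -2.3539e-5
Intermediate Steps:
P = 180 (P = -2*6*(-5)*3 = -(-60)*3 = -2*(-90) = 180)
s(g) = (180 + g)*(g + √(12 + g)) (s(g) = (g + 180)*(g + √(g + 12)) = (180 + g)*(g + √(12 + g)))
1/(-20*s(7)) = 1/(-20*(7² + 180*7 + 180*√(12 + 7) + 7*√(12 + 7))) = 1/(-20*(49 + 1260 + 180*√19 + 7*√19)) = 1/(-20*(1309 + 187*√19)) = 1/(-26180 - 3740*√19)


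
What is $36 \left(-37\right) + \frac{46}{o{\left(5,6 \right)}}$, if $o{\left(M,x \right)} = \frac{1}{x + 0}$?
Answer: $-1056$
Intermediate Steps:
$o{\left(M,x \right)} = \frac{1}{x}$
$36 \left(-37\right) + \frac{46}{o{\left(5,6 \right)}} = 36 \left(-37\right) + \frac{46}{\frac{1}{6}} = -1332 + 46 \frac{1}{\frac{1}{6}} = -1332 + 46 \cdot 6 = -1332 + 276 = -1056$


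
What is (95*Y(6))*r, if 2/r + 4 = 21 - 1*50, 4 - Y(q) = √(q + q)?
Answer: -760/33 + 380*√3/33 ≈ -3.0855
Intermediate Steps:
Y(q) = 4 - √2*√q (Y(q) = 4 - √(q + q) = 4 - √(2*q) = 4 - √2*√q)
r = -2/33 (r = 2/(-4 + (21 - 1*50)) = 2/(-4 + (21 - 50)) = 2/(-4 - 29) = 2/(-33) = 2*(-1/33) = -2/33 ≈ -0.060606)
(95*Y(6))*r = (95*(4 - √2*√6))*(-2/33) = (95*(4 - 2*√3))*(-2/33) = (380 - 190*√3)*(-2/33) = -760/33 + 380*√3/33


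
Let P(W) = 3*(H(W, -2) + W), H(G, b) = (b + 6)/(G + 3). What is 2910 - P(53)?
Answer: 38511/14 ≈ 2750.8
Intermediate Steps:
H(G, b) = (6 + b)/(3 + G)
P(W) = 3*W + 12/(3 + W) (P(W) = 3*((6 - 2)/(3 + W) + W) = 3*(4/(3 + W) + W) = 3*(W + 4/(3 + W)) = 3*W + 12/(3 + W))
2910 - P(53) = 2910 - 3*(4 + 53*(3 + 53))/(3 + 53) = 2910 - 3*(4 + 53*56)/56 = 2910 - 3*(4 + 2968)/56 = 2910 - 3*2972/56 = 2910 - 1*2229/14 = 2910 - 2229/14 = 38511/14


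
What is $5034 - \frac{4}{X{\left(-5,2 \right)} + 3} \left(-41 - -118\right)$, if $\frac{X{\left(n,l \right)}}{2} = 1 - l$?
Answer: $4726$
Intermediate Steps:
$X{\left(n,l \right)} = 2 - 2 l$ ($X{\left(n,l \right)} = 2 \left(1 - l\right) = 2 - 2 l$)
$5034 - \frac{4}{X{\left(-5,2 \right)} + 3} \left(-41 - -118\right) = 5034 - \frac{4}{\left(2 - 4\right) + 3} \left(-41 - -118\right) = 5034 - \frac{4}{\left(2 - 4\right) + 3} \left(-41 + 118\right) = 5034 - \frac{4}{-2 + 3} \cdot 77 = 5034 - \frac{4}{1} \cdot 77 = 5034 - 4 \cdot 1 \cdot 77 = 5034 - 4 \cdot 77 = 5034 - 308 = 4726$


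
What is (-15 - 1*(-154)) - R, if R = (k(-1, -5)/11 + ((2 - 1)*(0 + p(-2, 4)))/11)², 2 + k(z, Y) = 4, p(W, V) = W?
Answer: 139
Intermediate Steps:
k(z, Y) = 2 (k(z, Y) = -2 + 4 = 2)
R = 0 (R = (2/11 + ((2 - 1)*(0 - 2))/11)² = (2*(1/11) + (1*(-2))*(1/11))² = (2/11 - 2*1/11)² = (2/11 - 2/11)² = 0² = 0)
(-15 - 1*(-154)) - R = (-15 - 1*(-154)) - 1*0 = (-15 + 154) + 0 = 139 + 0 = 139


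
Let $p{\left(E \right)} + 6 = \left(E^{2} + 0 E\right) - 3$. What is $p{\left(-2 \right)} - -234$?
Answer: $229$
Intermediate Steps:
$p{\left(E \right)} = -9 + E^{2}$ ($p{\left(E \right)} = -6 + \left(\left(E^{2} + 0 E\right) - 3\right) = -6 + \left(\left(E^{2} + 0\right) - 3\right) = -6 + \left(E^{2} - 3\right) = -6 + \left(-3 + E^{2}\right) = -9 + E^{2}$)
$p{\left(-2 \right)} - -234 = \left(-9 + \left(-2\right)^{2}\right) - -234 = \left(-9 + 4\right) + 234 = -5 + 234 = 229$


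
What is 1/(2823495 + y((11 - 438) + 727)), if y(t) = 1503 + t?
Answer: 1/2825298 ≈ 3.5394e-7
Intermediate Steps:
1/(2823495 + y((11 - 438) + 727)) = 1/(2823495 + (1503 + ((11 - 438) + 727))) = 1/(2823495 + (1503 + (-427 + 727))) = 1/(2823495 + (1503 + 300)) = 1/(2823495 + 1803) = 1/2825298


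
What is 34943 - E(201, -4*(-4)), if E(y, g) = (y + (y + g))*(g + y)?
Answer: -55763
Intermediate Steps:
E(y, g) = (g + y)*(g + 2*y) (E(y, g) = (y + (g + y))*(g + y) = (g + 2*y)*(g + y) = (g + y)*(g + 2*y))
34943 - E(201, -4*(-4)) = 34943 - ((-4*(-4))² + 2*201² + 3*(-4*(-4))*201) = 34943 - (16² + 2*40401 + 3*16*201) = 34943 - (256 + 80802 + 9648) = 34943 - 1*90706 = 34943 - 90706 = -55763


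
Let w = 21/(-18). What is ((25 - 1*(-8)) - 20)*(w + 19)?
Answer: 1391/6 ≈ 231.83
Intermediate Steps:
w = -7/6 (w = 21*(-1/18) = -7/6 ≈ -1.1667)
((25 - 1*(-8)) - 20)*(w + 19) = ((25 - 1*(-8)) - 20)*(-7/6 + 19) = ((25 + 8) - 20)*(107/6) = (33 - 20)*(107/6) = 13*(107/6) = 1391/6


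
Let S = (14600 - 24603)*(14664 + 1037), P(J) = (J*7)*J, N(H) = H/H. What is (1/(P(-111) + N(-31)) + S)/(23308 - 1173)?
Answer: -13545861019543/1909099480 ≈ -7095.4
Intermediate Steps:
N(H) = 1
P(J) = 7*J² (P(J) = (7*J)*J = 7*J²)
S = -157057103 (S = -10003*15701 = -157057103)
(1/(P(-111) + N(-31)) + S)/(23308 - 1173) = (1/(7*(-111)² + 1) - 157057103)/(23308 - 1173) = (1/(7*12321 + 1) - 157057103)/22135 = (1/(86247 + 1) - 157057103)*(1/22135) = (1/86248 - 157057103)*(1/22135) = -13545861019543/86248*1/22135 = -13545861019543/1909099480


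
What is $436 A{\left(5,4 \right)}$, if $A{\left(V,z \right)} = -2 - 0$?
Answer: $-872$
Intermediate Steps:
$A{\left(V,z \right)} = -2$ ($A{\left(V,z \right)} = -2 + 0 = -2$)
$436 A{\left(5,4 \right)} = 436 \left(-2\right) = -872$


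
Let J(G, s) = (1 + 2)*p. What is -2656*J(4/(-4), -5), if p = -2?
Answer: 15936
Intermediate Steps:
J(G, s) = -6 (J(G, s) = (1 + 2)*(-2) = 3*(-2) = -6)
-2656*J(4/(-4), -5) = -2656*(-6) = 15936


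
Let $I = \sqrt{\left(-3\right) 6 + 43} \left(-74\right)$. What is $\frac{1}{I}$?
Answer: $- \frac{1}{370} \approx -0.0027027$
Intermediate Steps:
$I = -370$ ($I = \sqrt{-18 + 43} \left(-74\right) = \sqrt{25} \left(-74\right) = 5 \left(-74\right) = -370$)
$\frac{1}{I} = \frac{1}{-370} = - \frac{1}{370}$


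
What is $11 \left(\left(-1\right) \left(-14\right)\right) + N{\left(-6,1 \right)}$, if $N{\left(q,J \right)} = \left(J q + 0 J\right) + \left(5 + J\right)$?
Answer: $154$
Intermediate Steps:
$N{\left(q,J \right)} = 5 + J + J q$ ($N{\left(q,J \right)} = \left(J q + 0\right) + \left(5 + J\right) = J q + \left(5 + J\right) = 5 + J + J q$)
$11 \left(\left(-1\right) \left(-14\right)\right) + N{\left(-6,1 \right)} = 11 \left(\left(-1\right) \left(-14\right)\right) + \left(5 + 1 + 1 \left(-6\right)\right) = 11 \cdot 14 + \left(5 + 1 - 6\right) = 154 + 0 = 154$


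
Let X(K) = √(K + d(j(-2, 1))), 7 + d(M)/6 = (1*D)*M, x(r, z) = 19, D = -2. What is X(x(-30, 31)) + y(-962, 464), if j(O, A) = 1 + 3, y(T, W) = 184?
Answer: 184 + I*√71 ≈ 184.0 + 8.4261*I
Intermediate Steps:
j(O, A) = 4
d(M) = -42 - 12*M (d(M) = -42 + 6*((1*(-2))*M) = -42 + 6*(-2*M) = -42 - 12*M)
X(K) = √(-90 + K) (X(K) = √(K + (-42 - 12*4)) = √(K + (-42 - 48)) = √(K - 90) = √(-90 + K))
X(x(-30, 31)) + y(-962, 464) = √(-90 + 19) + 184 = √(-71) + 184 = I*√71 + 184 = 184 + I*√71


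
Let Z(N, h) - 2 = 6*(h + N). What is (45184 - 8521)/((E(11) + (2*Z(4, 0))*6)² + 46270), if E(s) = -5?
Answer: 36663/140519 ≈ 0.26091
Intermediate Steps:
Z(N, h) = 2 + 6*N + 6*h (Z(N, h) = 2 + 6*(h + N) = 2 + 6*(N + h) = 2 + (6*N + 6*h) = 2 + 6*N + 6*h)
(45184 - 8521)/((E(11) + (2*Z(4, 0))*6)² + 46270) = (45184 - 8521)/((-5 + (2*(2 + 6*4 + 6*0))*6)² + 46270) = 36663/((-5 + (2*(2 + 24 + 0))*6)² + 46270) = 36663/((-5 + (2*26)*6)² + 46270) = 36663/((-5 + 52*6)² + 46270) = 36663/((-5 + 312)² + 46270) = 36663/(307² + 46270) = 36663/(94249 + 46270) = 36663/140519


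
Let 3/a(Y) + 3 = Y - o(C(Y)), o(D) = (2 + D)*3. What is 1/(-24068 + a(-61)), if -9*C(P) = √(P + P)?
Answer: -1064336986/25616508067649 + 9*I*√122/25616508067649 ≈ -4.1549e-5 + 3.8806e-12*I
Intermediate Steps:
C(P) = -√2*√P/9 (C(P) = -√(P + P)/9 = -√2*√P/9)
o(D) = 6 + 3*D
a(Y) = 3/(-9 + Y + √2*√Y/3) (a(Y) = 3/(-3 + (Y - (6 + 3*(-√2*√Y/9)))) = 3/(-3 + (Y - (6 - √2*√Y/3))) = 3/(-3 + (Y + (-6 + √2*√Y/3))) = 3/(-3 + (-6 + Y + √2*√Y/3)) = 3/(-9 + Y + √2*√Y/3))
1/(-24068 + a(-61)) = 1/(-24068 + 9/(-27 + 3*(-61) + √2*√(-61))) = 1/(-24068 + 9/(-27 - 183 + √2*(I*√61))) = 1/(-24068 + 9/(-27 - 183 + I*√122)) = 1/(-24068 + 9/(-210 + I*√122))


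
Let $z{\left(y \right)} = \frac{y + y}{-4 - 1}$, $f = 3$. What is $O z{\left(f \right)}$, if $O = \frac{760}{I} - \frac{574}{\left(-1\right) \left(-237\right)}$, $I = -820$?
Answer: $\frac{13016}{3239} \approx 4.0185$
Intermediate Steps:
$O = - \frac{32540}{9717}$ ($O = \frac{760}{-820} - \frac{574}{\left(-1\right) \left(-237\right)} = 760 \left(- \frac{1}{820}\right) - \frac{574}{237} = - \frac{38}{41} - \frac{574}{237} = - \frac{32540}{9717} \approx -3.3488$)
$z{\left(y \right)} = - \frac{2 y}{5}$ ($z{\left(y \right)} = \frac{2 y}{-5} = 2 y \left(- \frac{1}{5}\right) = - \frac{2 y}{5}$)
$O z{\left(f \right)} = - \frac{32540 \left(\left(- \frac{2}{5}\right) 3\right)}{9717} = \left(- \frac{32540}{9717}\right) \left(- \frac{6}{5}\right) = \frac{13016}{3239}$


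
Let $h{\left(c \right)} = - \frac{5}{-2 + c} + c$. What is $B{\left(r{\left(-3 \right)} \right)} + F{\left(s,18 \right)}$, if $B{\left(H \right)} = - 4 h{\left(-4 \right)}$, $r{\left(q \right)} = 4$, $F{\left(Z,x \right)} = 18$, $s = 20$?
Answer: $\frac{92}{3} \approx 30.667$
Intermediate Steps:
$h{\left(c \right)} = c - \frac{5}{-2 + c}$
$B{\left(H \right)} = \frac{38}{3}$ ($B{\left(H \right)} = - 4 \frac{-5 + \left(-4\right)^{2} - -8}{-2 - 4} = - 4 \frac{-5 + 16 + 8}{-6} = - 4 \left(\left(- \frac{1}{6}\right) 19\right) = \left(-4\right) \left(- \frac{19}{6}\right) = \frac{38}{3}$)
$B{\left(r{\left(-3 \right)} \right)} + F{\left(s,18 \right)} = \frac{38}{3} + 18 = \frac{92}{3}$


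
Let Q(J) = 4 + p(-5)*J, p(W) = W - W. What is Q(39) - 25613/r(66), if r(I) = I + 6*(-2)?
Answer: -25397/54 ≈ -470.31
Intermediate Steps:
p(W) = 0
r(I) = -12 + I (r(I) = I - 12 = -12 + I)
Q(J) = 4 (Q(J) = 4 + 0*J = 4 + 0 = 4)
Q(39) - 25613/r(66) = 4 - 25613/(-12 + 66) = 4 - 25613/54 = -25397/54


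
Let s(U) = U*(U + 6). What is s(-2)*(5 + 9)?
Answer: -112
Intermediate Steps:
s(U) = U*(6 + U)
s(-2)*(5 + 9) = (-2*(6 - 2))*(5 + 9) = -2*4*14 = -8*14 = -112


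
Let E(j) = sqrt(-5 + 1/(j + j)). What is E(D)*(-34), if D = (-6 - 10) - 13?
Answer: -17*I*sqrt(16878)/29 ≈ -76.157*I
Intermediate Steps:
D = -29 (D = -16 - 13 = -29)
E(j) = sqrt(-5 + 1/(2*j))
E(D)*(-34) = (sqrt(-20 + 2/(-29))/2)*(-34) = (sqrt(-20 + 2*(-1/29))/2)*(-34) = (sqrt(-20 - 2/29)/2)*(-34) = (sqrt(-582/29)/2)*(-34) = ((I*sqrt(16878)/29)/2)*(-34) = (I*sqrt(16878)/58)*(-34) = -17*I*sqrt(16878)/29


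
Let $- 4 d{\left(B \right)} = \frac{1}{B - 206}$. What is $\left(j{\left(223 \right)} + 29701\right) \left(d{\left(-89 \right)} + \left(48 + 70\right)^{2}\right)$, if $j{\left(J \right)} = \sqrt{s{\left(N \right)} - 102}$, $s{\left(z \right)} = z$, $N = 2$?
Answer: $\frac{487996964021}{1180} + \frac{16430321 i}{118} \approx 4.1356 \cdot 10^{8} + 1.3924 \cdot 10^{5} i$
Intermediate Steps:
$j{\left(J \right)} = 10 i$ ($j{\left(J \right)} = \sqrt{2 - 102} = \sqrt{-100} = 10 i$)
$d{\left(B \right)} = - \frac{1}{4 \left(-206 + B\right)}$ ($d{\left(B \right)} = - \frac{1}{4 \left(B - 206\right)} = - \frac{1}{4 \left(-206 + B\right)}$)
$\left(j{\left(223 \right)} + 29701\right) \left(d{\left(-89 \right)} + \left(48 + 70\right)^{2}\right) = \left(10 i + 29701\right) \left(- \frac{1}{-824 + 4 \left(-89\right)} + \left(48 + 70\right)^{2}\right) = \left(29701 + 10 i\right) \left(- \frac{1}{-824 - 356} + 118^{2}\right) = \left(29701 + 10 i\right) \left(- \frac{1}{-1180} + 13924\right) = \left(29701 + 10 i\right) \left(\left(-1\right) \left(- \frac{1}{1180}\right) + 13924\right) = \left(29701 + 10 i\right) \left(\frac{1}{1180} + 13924\right) = \left(29701 + 10 i\right) \frac{16430321}{1180} = \frac{487996964021}{1180} + \frac{16430321 i}{118}$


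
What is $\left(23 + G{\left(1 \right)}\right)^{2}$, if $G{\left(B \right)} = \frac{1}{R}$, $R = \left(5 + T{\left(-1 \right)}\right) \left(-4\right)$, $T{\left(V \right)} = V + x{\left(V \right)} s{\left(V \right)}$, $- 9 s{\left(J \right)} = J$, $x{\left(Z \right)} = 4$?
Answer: $\frac{13476241}{25600} \approx 526.42$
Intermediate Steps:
$s{\left(J \right)} = - \frac{J}{9}$
$T{\left(V \right)} = \frac{5 V}{9}$ ($T{\left(V \right)} = V + 4 \left(- \frac{V}{9}\right) = V - \frac{4 V}{9} = \frac{5 V}{9}$)
$R = - \frac{160}{9}$ ($R = \left(5 + \frac{5}{9} \left(-1\right)\right) \left(-4\right) = \left(5 - \frac{5}{9}\right) \left(-4\right) = \frac{40}{9} \left(-4\right) = - \frac{160}{9} \approx -17.778$)
$G{\left(B \right)} = - \frac{9}{160}$ ($G{\left(B \right)} = \frac{1}{- \frac{160}{9}} = - \frac{9}{160}$)
$\left(23 + G{\left(1 \right)}\right)^{2} = \left(23 - \frac{9}{160}\right)^{2} = \left(\frac{3671}{160}\right)^{2} = \frac{13476241}{25600}$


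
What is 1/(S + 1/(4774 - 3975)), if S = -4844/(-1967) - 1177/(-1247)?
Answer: 279975193/954085546 ≈ 0.29345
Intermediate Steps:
S = 1193661/350407 (S = -4844*(-1/1967) - 1177*(-1/1247) = 692/281 + 1177/1247 = 1193661/350407 ≈ 3.4065)
1/(S + 1/(4774 - 3975)) = 1/(1193661/350407 + 1/(4774 - 3975)) = 1/(1193661/350407 + 1/799) = 1/(954085546/279975193) = 279975193/954085546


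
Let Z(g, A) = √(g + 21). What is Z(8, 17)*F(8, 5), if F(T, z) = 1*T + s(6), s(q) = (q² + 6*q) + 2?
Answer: 82*√29 ≈ 441.58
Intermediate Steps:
s(q) = 2 + q² + 6*q
Z(g, A) = √(21 + g)
F(T, z) = 74 + T (F(T, z) = 1*T + (2 + 6² + 6*6) = T + (2 + 36 + 36) = T + 74 = 74 + T)
Z(8, 17)*F(8, 5) = √(21 + 8)*(74 + 8) = √29*82 = 82*√29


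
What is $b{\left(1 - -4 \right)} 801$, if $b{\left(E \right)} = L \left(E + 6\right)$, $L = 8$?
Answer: $70488$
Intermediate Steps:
$b{\left(E \right)} = 48 + 8 E$ ($b{\left(E \right)} = 8 \left(E + 6\right) = 8 \left(6 + E\right) = 48 + 8 E$)
$b{\left(1 - -4 \right)} 801 = \left(48 + 8 \left(1 - -4\right)\right) 801 = \left(48 + 8 \left(1 + 4\right)\right) 801 = \left(48 + 8 \cdot 5\right) 801 = \left(48 + 40\right) 801 = 88 \cdot 801 = 70488$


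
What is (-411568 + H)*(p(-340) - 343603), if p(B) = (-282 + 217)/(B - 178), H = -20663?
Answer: 76931191680759/518 ≈ 1.4852e+11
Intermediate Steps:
p(B) = -65/(-178 + B)
(-411568 + H)*(p(-340) - 343603) = (-411568 - 20663)*(-65/(-178 - 340) - 343603) = -432231*(-65/(-518) - 343603) = -432231*(-65*(-1/518) - 343603) = -432231*(65/518 - 343603) = -432231*(-177986289/518) = 76931191680759/518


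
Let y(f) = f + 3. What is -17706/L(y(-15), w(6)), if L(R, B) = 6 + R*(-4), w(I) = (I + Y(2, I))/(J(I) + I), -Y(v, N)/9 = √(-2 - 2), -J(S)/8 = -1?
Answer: -2951/9 ≈ -327.89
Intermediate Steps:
J(S) = 8 (J(S) = -8*(-1) = 8)
Y(v, N) = -18*I (Y(v, N) = -9*√(-2 - 2) = -18*I)
y(f) = 3 + f
w(I) = (I - 18*I)/(8 + I)
L(R, B) = 6 - 4*R
-17706/L(y(-15), w(6)) = -17706/(6 - 4*(3 - 15)) = -17706/(6 - 4*(-12)) = -17706/(6 + 48) = -17706/54 = -17706*1/54 = -2951/9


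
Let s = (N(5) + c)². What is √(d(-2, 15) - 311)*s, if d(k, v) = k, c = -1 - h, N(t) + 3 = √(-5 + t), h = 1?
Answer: 25*I*√313 ≈ 442.29*I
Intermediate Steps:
N(t) = -3 + √(-5 + t)
c = -2 (c = -1 - 1*1 = -1 - 1 = -2)
s = 25 (s = ((-3 + √(-5 + 5)) - 2)² = ((-3 + √0) - 2)² = ((-3 + 0) - 2)² = (-3 - 2)² = (-5)² = 25)
√(d(-2, 15) - 311)*s = √(-2 - 311)*25 = √(-313)*25 = (I*√313)*25 = 25*I*√313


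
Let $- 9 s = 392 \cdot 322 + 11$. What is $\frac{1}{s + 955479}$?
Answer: $\frac{9}{8473076} \approx 1.0622 \cdot 10^{-6}$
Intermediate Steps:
$s = - \frac{126235}{9}$ ($s = - \frac{392 \cdot 322 + 11}{9} = - \frac{126224 + 11}{9} = \left(- \frac{1}{9}\right) 126235 = - \frac{126235}{9} \approx -14026.0$)
$\frac{1}{s + 955479} = \frac{1}{- \frac{126235}{9} + 955479} = \frac{1}{\frac{8473076}{9}} = \frac{9}{8473076}$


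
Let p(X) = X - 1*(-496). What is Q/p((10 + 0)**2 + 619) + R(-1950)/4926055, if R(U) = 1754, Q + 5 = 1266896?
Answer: 416051791741/399010455 ≈ 1042.7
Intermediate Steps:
Q = 1266891 (Q = -5 + 1266896 = 1266891)
p(X) = 496 + X (p(X) = X + 496 = 496 + X)
Q/p((10 + 0)**2 + 619) + R(-1950)/4926055 = 1266891/(496 + ((10 + 0)**2 + 619)) + 1754/4926055 = 1266891/(496 + (10**2 + 619)) + 1754*(1/4926055) = 1266891/(496 + (100 + 619)) + 1754/4926055 = 1266891/(496 + 719) + 1754/4926055 = 1266891/1215 + 1754/4926055 = 1266891*(1/1215) + 1754/4926055 = 422297/405 + 1754/4926055 = 416051791741/399010455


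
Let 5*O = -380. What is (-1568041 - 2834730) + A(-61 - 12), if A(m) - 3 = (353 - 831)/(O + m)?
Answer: -656011954/149 ≈ -4.4028e+6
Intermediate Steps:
O = -76 (O = (⅕)*(-380) = -76)
A(m) = 3 - 478/(-76 + m) (A(m) = 3 + (353 - 831)/(-76 + m) = 3 - 478/(-76 + m))
(-1568041 - 2834730) + A(-61 - 12) = (-1568041 - 2834730) + (-706 + 3*(-61 - 12))/(-76 + (-61 - 12)) = -4402771 + (-706 + 3*(-73))/(-76 - 73) = -4402771 + (-706 - 219)/(-149) = -4402771 - 1/149*(-925) = -4402771 + 925/149 = -656011954/149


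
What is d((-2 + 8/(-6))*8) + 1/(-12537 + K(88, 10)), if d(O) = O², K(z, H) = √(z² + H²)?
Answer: 1005878447167/1414516725 - 2*√1961/157168525 ≈ 711.11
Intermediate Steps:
K(z, H) = √(H² + z²)
d((-2 + 8/(-6))*8) + 1/(-12537 + K(88, 10)) = ((-2 + 8/(-6))*8)² + 1/(-12537 + √(10² + 88²)) = ((-2 + 8*(-⅙))*8)² + 1/(-12537 + √(100 + 7744)) = ((-2 - 4/3)*8)² + 1/(-12537 + √7844) = (-10/3*8)² + 1/(-12537 + 2*√1961) = (-80/3)² + 1/(-12537 + 2*√1961) = 6400/9 + 1/(-12537 + 2*√1961)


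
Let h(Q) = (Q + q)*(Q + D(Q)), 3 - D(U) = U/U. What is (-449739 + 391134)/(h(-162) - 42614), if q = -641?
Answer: -19535/28622 ≈ -0.68252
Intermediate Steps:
D(U) = 2 (D(U) = 3 - U/U = 3 - 1*1 = 3 - 1 = 2)
h(Q) = (-641 + Q)*(2 + Q) (h(Q) = (Q - 641)*(Q + 2) = (-641 + Q)*(2 + Q))
(-449739 + 391134)/(h(-162) - 42614) = (-449739 + 391134)/((-1282 + (-162)**2 - 639*(-162)) - 42614) = -58605/((-1282 + 26244 + 103518) - 42614) = -58605/(128480 - 42614) = -58605/85866 = -58605*1/85866 = -19535/28622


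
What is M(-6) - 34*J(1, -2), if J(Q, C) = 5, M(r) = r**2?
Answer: -134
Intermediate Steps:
M(-6) - 34*J(1, -2) = (-6)**2 - 34*5 = 36 - 170 = -134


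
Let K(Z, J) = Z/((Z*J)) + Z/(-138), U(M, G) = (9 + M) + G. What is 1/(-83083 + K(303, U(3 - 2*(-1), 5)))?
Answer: -874/72616415 ≈ -1.2036e-5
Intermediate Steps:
U(M, G) = 9 + G + M
K(Z, J) = 1/J - Z/138 (K(Z, J) = Z/((J*Z)) + Z*(-1/138) = Z*(1/(J*Z)) - Z/138 = 1/J - Z/138)
1/(-83083 + K(303, U(3 - 2*(-1), 5))) = 1/(-83083 + (1/(9 + 5 + (3 - 2*(-1))) - 1/138*303)) = 1/(-83083 + (1/(9 + 5 + (3 + 2)) - 101/46)) = 1/(-83083 + (1/(9 + 5 + 5) - 101/46)) = 1/(-83083 + (1/19 - 101/46)) = 1/(-83083 - 1873/874) = 1/(-72616415/874) = -874/72616415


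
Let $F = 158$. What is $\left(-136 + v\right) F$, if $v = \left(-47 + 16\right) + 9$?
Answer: $-24964$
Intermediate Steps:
$v = -22$ ($v = -31 + 9 = -22$)
$\left(-136 + v\right) F = \left(-136 - 22\right) 158 = \left(-158\right) 158 = -24964$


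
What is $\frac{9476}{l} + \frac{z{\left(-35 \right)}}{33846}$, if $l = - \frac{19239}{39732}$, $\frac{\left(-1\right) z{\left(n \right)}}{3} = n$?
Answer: $- \frac{128717490923}{6577406} \approx -19570.0$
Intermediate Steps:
$z{\left(n \right)} = - 3 n$
$l = - \frac{583}{1204}$ ($l = \left(-19239\right) \frac{1}{39732} = - \frac{583}{1204} \approx -0.48422$)
$\frac{9476}{l} + \frac{z{\left(-35 \right)}}{33846} = \frac{9476}{- \frac{583}{1204}} + \frac{\left(-3\right) \left(-35\right)}{33846} = 9476 \left(- \frac{1204}{583}\right) + 105 \cdot \frac{1}{33846} = - \frac{11409104}{583} + \frac{35}{11282} = - \frac{128717490923}{6577406}$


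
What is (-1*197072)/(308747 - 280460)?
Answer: -197072/28287 ≈ -6.9669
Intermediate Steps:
(-1*197072)/(308747 - 280460) = -197072/28287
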